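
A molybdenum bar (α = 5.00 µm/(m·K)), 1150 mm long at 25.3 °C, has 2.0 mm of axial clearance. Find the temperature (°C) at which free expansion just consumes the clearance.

α·L₀·ΔT = 2.0 mm ⇒ ΔT = 2.0 / (5.00×10⁻⁶ × 1150.0) = 347.8 K.
T = 25.3 + 347.8 = 373.1 °C.

373 °C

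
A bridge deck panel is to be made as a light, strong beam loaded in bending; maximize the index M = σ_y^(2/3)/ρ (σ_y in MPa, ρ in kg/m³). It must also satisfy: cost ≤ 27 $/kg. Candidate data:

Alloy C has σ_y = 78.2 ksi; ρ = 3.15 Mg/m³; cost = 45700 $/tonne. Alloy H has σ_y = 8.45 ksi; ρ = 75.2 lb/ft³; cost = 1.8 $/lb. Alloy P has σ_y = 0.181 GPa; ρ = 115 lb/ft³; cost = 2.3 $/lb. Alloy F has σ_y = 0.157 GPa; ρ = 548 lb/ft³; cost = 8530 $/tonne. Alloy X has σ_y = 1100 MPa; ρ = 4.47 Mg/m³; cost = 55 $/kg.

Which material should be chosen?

Screen on constraints: cost ≤ 27 $/kg. Survivors: alloy H, alloy P, alloy F.
After converting to SI:
  alloy H: σ_y = 58.26 MPa, ρ = 1205 kg/m³
  alloy P: σ_y = 181.0 MPa, ρ = 1842 kg/m³
  alloy F: σ_y = 157.0 MPa, ρ = 8778 kg/m³
  alloy P: M = 17.4×10⁻³
  alloy H: M = 12.5×10⁻³
  alloy F: M = 3.32×10⁻³
Highest index: alloy P.

alloy P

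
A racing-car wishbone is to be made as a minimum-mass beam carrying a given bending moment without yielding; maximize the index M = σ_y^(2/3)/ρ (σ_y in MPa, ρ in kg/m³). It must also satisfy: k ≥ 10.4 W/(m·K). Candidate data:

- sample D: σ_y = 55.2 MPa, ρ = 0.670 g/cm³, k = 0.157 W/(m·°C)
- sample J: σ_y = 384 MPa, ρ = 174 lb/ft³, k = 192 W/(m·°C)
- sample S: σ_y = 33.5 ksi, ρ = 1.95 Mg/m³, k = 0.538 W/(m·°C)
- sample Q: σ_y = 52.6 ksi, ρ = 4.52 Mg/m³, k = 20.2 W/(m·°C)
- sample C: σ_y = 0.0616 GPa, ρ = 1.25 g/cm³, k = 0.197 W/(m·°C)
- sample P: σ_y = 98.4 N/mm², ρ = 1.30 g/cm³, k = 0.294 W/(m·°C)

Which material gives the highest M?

sample J

Screen on constraints: k ≥ 10.4 W/(m·K). Survivors: sample J, sample Q.
Convert each candidate to consistent units, then evaluate M:
  sample J: σ_y = 384.0 MPa, ρ = 2787 kg/m³
  sample Q: σ_y = 362.7 MPa, ρ = 4520 kg/m³
  sample J: M = 19.0×10⁻³
  sample Q: M = 11.3×10⁻³
Highest index: sample J.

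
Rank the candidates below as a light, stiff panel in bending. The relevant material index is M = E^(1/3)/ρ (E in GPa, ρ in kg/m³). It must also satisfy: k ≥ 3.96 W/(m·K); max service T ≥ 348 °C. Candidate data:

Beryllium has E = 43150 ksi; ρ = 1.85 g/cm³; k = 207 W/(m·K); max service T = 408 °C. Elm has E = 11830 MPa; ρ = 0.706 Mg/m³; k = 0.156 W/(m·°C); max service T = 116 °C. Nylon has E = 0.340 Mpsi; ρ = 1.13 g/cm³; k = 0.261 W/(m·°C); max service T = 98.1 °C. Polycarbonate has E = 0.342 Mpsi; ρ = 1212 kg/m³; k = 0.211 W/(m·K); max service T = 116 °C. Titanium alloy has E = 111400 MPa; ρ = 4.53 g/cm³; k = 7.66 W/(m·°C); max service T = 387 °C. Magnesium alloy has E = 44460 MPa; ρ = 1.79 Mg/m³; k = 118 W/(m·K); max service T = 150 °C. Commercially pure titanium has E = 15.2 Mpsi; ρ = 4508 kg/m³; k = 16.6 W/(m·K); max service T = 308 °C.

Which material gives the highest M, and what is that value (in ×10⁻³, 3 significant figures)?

beryllium, M = 3.61×10⁻³

Screen on constraints: k ≥ 3.96 W/(m·K); max service T ≥ 348 °C. Survivors: beryllium, titanium alloy.
Convert each candidate to consistent units, then evaluate M:
  beryllium: E = 297.5 GPa, ρ = 1850 kg/m³
  titanium alloy: E = 111.4 GPa, ρ = 4530 kg/m³
  beryllium: M = 3.61×10⁻³
  titanium alloy: M = 1.06×10⁻³
The maximum is for beryllium.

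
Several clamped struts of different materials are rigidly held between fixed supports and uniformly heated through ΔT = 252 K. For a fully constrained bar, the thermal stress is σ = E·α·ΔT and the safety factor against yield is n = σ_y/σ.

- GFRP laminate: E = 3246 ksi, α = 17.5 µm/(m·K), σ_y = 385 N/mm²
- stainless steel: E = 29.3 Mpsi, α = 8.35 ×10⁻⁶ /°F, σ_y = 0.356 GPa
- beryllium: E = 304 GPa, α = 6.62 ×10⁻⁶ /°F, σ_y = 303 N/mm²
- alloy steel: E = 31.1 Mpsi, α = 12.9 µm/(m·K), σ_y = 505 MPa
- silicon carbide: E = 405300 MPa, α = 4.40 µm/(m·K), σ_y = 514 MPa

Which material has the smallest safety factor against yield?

Converting E to GPa, α to ×10⁻⁶/K, σ_y to MPa, then σ and n for each:
  GFRP laminate: E = 22.38, α = 17.5, σ_y = 385.0 → σ = 98.7 MPa, n = 3.90
  stainless steel: E = 202.0, α = 15.0, σ_y = 356.0 → σ = 765 MPa, n = 0.465
  beryllium: E = 304.0, α = 11.9, σ_y = 303.0 → σ = 913 MPa, n = 0.332
  alloy steel: E = 214.4, α = 12.9, σ_y = 505.0 → σ = 697 MPa, n = 0.724
  silicon carbide: E = 405.3, α = 4.40, σ_y = 514.0 → σ = 449 MPa, n = 1.14
Beryllium has the lowest safety factor, n = 0.332.

beryllium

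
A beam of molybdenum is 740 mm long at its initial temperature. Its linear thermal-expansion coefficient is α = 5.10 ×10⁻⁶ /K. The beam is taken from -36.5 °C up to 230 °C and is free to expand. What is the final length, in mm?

ΔT = 230 − (-36.5) = 266.5 K.
ΔL = α·L₀·ΔT = 5.10×10⁻⁶ × 740 mm × 266.5 K = 1.01 mm.
L = L₀ + ΔL = 740 + 1.01 = 741.01 mm.

741.01 mm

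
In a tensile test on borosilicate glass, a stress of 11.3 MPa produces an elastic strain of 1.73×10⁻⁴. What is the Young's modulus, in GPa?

65.3 GPa

E = σ/ε = 11.3 MPa / 1.73×10⁻⁴ = 65320 MPa = 65.3 GPa.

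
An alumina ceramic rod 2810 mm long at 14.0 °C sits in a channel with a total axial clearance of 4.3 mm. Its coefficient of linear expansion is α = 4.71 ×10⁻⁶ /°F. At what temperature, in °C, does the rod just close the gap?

α = 4.71×10⁻⁶/°F × 9/5 = 8.48×10⁻⁶/K.
α·L₀·ΔT = 4.3 mm ⇒ ΔT = 4.3 / (8.48×10⁻⁶ × 2810.0) = 180.5 K.
T = 14.0 + 180.5 = 194.5 °C.

194 °C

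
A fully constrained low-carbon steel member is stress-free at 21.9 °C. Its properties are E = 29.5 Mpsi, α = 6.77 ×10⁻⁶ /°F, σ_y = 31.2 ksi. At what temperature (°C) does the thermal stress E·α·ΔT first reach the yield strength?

E = 29.5 Mpsi = 203.4 GPa.
α = 6.77×10⁻⁶/°F × 9/5 = 12.2×10⁻⁶/K.
σ_y = 31.2 ksi = 215.1 MPa.
E·α·ΔT = 215.1 MPa ⇒ ΔT = 215.1 / (203.4×10³ × 12.2×10⁻⁶) = 86.79 K.
T = 21.9 + 86.79 = 108.7 °C.

109 °C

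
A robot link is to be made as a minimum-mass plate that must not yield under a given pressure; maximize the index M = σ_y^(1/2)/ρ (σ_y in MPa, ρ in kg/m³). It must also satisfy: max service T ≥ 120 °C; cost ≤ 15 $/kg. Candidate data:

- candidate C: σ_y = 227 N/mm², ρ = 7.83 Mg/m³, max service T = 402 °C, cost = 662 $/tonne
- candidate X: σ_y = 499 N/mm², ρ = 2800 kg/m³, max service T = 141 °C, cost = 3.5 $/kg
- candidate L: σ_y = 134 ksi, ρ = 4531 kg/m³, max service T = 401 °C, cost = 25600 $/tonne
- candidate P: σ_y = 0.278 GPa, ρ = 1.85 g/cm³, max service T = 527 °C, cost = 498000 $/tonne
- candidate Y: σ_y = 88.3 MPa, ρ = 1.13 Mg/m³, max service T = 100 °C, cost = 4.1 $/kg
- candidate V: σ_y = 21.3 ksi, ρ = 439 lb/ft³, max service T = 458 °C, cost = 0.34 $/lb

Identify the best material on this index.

candidate X

Screen on constraints: max service T ≥ 120 °C; cost ≤ 15 $/kg. Survivors: candidate C, candidate X, candidate V.
After converting to SI:
  candidate C: σ_y = 227.0 MPa, ρ = 7830 kg/m³
  candidate X: σ_y = 499.0 MPa, ρ = 2800 kg/m³
  candidate V: σ_y = 146.9 MPa, ρ = 7032 kg/m³
  candidate X: M = 7.98×10⁻³
  candidate C: M = 1.92×10⁻³
  candidate V: M = 1.72×10⁻³
Candidate X has the largest M.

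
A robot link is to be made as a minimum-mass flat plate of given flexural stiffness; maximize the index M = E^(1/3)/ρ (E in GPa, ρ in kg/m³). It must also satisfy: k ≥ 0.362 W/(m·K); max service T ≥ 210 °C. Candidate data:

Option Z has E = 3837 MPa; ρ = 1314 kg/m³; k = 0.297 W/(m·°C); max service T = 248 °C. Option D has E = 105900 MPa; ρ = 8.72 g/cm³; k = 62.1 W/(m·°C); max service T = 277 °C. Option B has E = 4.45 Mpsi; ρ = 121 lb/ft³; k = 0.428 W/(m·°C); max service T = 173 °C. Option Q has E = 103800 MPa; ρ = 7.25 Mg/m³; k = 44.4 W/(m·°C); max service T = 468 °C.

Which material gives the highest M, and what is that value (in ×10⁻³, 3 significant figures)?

option Q, M = 0.648×10⁻³

Screen on constraints: k ≥ 0.362 W/(m·K); max service T ≥ 210 °C. Survivors: option D, option Q.
Convert each candidate to consistent units, then evaluate M:
  option D: E = 105.9 GPa, ρ = 8720 kg/m³
  option Q: E = 103.8 GPa, ρ = 7250 kg/m³
  option Q: M = 0.648×10⁻³
  option D: M = 0.543×10⁻³
Option Q ranks first.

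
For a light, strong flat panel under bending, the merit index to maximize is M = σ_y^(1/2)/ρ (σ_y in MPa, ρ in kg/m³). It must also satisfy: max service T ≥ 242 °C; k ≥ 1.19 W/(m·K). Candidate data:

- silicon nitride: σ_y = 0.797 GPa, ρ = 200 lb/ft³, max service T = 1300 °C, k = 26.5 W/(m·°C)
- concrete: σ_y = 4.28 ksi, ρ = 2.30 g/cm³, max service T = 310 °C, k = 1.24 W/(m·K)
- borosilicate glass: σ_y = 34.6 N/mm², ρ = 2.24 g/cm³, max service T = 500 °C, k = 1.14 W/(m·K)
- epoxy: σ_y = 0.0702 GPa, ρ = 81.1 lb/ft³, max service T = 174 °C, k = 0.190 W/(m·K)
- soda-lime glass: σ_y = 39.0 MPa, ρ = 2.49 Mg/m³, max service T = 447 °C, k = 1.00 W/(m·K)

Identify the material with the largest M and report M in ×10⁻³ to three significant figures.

silicon nitride, M = 8.81×10⁻³

Screen on constraints: max service T ≥ 242 °C; k ≥ 1.19 W/(m·K). Survivors: silicon nitride, concrete.
After converting to SI:
  silicon nitride: σ_y = 797.0 MPa, ρ = 3204 kg/m³
  concrete: σ_y = 29.51 MPa, ρ = 2300 kg/m³
  silicon nitride: M = 8.81×10⁻³
  concrete: M = 2.36×10⁻³
Silicon nitride has the largest M.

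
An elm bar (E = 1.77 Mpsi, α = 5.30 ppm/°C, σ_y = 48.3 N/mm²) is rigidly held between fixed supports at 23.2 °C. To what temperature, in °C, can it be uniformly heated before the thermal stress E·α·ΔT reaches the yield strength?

770 °C

E = 1.77 Mpsi = 12.20 GPa.
σ_y = 48.3 N/mm² = 48.30 MPa.
E·α·ΔT = 48.30 MPa ⇒ ΔT = 48.30 / (12.20×10³ × 5.30×10⁻⁶) = 746.8 K.
T = 23.2 + 746.8 = 770.0 °C.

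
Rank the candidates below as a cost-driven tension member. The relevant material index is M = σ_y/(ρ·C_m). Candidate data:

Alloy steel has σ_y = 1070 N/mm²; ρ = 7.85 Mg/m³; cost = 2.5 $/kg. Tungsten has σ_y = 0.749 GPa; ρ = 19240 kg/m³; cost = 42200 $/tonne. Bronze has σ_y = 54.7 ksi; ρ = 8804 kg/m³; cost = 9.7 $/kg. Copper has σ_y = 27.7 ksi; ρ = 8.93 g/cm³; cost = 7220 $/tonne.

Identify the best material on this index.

alloy steel

After converting to SI:
  alloy steel: σ_y = 1070 MPa, ρ = 7850 kg/m³, cost = 2.500 $/kg
  tungsten: σ_y = 749.0 MPa, ρ = 19240 kg/m³, cost = 42.20 $/kg
  bronze: σ_y = 377.1 MPa, ρ = 8804 kg/m³, cost = 9.700 $/kg
  copper: σ_y = 191.0 MPa, ρ = 8930 kg/m³, cost = 7.220 $/kg
  alloy steel: M = 54.5 kN·m per $
  bronze: M = 4.42 kN·m per $
  copper: M = 2.96 kN·m per $
  tungsten: M = 0.922 kN·m per $
The maximum is for alloy steel.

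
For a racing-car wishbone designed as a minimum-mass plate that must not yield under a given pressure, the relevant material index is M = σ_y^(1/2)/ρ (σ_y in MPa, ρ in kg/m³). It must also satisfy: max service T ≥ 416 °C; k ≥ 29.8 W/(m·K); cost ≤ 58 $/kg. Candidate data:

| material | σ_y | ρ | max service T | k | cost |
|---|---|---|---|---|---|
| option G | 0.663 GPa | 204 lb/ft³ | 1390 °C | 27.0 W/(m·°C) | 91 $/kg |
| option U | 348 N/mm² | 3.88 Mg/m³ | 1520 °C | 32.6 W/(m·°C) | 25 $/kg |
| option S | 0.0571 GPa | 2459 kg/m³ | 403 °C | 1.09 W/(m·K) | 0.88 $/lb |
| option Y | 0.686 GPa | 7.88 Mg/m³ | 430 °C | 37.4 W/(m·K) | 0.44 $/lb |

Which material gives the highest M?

option U

Screen on constraints: max service T ≥ 416 °C; k ≥ 29.8 W/(m·K); cost ≤ 58 $/kg. Survivors: option U, option Y.
Putting every candidate on a common basis:
  option U: σ_y = 348.0 MPa, ρ = 3880 kg/m³
  option Y: σ_y = 686.0 MPa, ρ = 7880 kg/m³
  option U: M = 4.81×10⁻³
  option Y: M = 3.32×10⁻³
Option U has the largest M.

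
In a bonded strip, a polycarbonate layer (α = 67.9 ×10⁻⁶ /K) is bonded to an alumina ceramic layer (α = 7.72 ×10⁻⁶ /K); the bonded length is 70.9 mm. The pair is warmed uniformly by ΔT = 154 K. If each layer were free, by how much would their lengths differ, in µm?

Δα = |67.9 − 7.72|×10⁻⁶/K = 60.2×10⁻⁶/K.
ΔL_mismatch = Δα·L·ΔT = 60.2×10⁻⁶ × 70.9 mm × 154.0 K = 657 µm.

657 µm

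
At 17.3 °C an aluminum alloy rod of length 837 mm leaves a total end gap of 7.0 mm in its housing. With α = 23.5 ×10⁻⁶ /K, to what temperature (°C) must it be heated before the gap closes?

373 °C

α·L₀·ΔT = 7.0 mm ⇒ ΔT = 7.0 / (23.5×10⁻⁶ × 837.0) = 355.9 K.
T = 17.3 + 355.9 = 373.2 °C.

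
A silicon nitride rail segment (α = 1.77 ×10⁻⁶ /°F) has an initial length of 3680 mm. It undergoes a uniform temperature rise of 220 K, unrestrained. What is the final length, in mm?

Convert α: 1.77×10⁻⁶/°F × (9/5) = 3.19×10⁻⁶/K.
ΔL = α·L₀·ΔT = 3.19×10⁻⁶ × 3680 mm × 220.0 K = 2.58 mm.
L = L₀ + ΔL = 3680 + 2.58 = 3682.6 mm.

3682.6 mm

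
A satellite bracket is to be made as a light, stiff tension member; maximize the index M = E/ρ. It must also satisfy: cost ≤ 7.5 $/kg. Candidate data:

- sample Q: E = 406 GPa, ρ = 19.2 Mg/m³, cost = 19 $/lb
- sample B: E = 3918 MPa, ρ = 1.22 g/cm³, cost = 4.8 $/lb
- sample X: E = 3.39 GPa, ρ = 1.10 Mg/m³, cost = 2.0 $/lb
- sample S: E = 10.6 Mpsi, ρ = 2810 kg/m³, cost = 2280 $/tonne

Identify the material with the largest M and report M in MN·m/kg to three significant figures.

sample S, M = 26.0 MN·m/kg

Screen on constraints: cost ≤ 7.5 $/kg. Survivors: sample X, sample S.
After converting to SI:
  sample X: E = 3.390 GPa, ρ = 1100 kg/m³
  sample S: E = 73.08 GPa, ρ = 2810 kg/m³
  sample S: M = 26.0 MN·m/kg
  sample X: M = 3.08 MN·m/kg
Highest index: sample S.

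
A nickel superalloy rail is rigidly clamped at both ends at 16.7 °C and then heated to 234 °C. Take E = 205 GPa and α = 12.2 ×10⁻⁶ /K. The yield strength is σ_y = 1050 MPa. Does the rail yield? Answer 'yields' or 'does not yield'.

does not yield

ΔT = 217.3 K. Constrained thermal stress σ = E·α·ΔT = 205.0×10³ MPa × 12.2×10⁻⁶ × 217.3 = 543 MPa (compressive).
Compare to σ_y = 1050 MPa: σ < σ_y, so it does not yield.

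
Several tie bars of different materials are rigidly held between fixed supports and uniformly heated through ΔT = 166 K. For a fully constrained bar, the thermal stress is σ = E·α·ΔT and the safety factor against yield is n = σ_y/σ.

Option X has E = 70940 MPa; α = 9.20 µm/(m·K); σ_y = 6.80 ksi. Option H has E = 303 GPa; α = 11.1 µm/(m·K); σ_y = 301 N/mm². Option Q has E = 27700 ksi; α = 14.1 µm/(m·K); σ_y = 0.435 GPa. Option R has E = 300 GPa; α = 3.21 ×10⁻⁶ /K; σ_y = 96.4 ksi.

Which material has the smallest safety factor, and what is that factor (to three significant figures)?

In consistent units (E in GPa, α in ×10⁻⁶/K, σ_y in MPa):
  option X: E = 70.94, α = 9.20, σ_y = 46.88 → σ = 108 MPa, n = 0.433
  option H: E = 303.0, α = 11.1, σ_y = 301.0 → σ = 558 MPa, n = 0.539
  option Q: E = 191.0, α = 14.1, σ_y = 435.0 → σ = 447 MPa, n = 0.973
  option R: E = 300.0, α = 3.21, σ_y = 664.7 → σ = 160 MPa, n = 4.16
Smallest n: option X with n = 0.433.

option X, n = 0.433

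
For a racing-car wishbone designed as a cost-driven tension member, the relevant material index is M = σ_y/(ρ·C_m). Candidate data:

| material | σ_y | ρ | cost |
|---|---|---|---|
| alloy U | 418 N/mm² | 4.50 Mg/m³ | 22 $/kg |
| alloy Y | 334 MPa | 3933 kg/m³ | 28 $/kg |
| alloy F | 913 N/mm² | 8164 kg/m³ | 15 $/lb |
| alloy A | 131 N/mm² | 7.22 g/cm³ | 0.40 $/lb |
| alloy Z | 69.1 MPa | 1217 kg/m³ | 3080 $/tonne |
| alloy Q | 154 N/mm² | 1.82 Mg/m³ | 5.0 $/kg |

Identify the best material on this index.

alloy A

Putting every candidate on a common basis:
  alloy U: σ_y = 418.0 MPa, ρ = 4500 kg/m³, cost = 22.00 $/kg
  alloy Y: σ_y = 334.0 MPa, ρ = 3933 kg/m³, cost = 28.00 $/kg
  alloy F: σ_y = 913.0 MPa, ρ = 8164 kg/m³, cost = 33.07 $/kg
  alloy A: σ_y = 131.0 MPa, ρ = 7220 kg/m³, cost = 0.8818 $/kg
  alloy Z: σ_y = 69.10 MPa, ρ = 1217 kg/m³, cost = 3.080 $/kg
  alloy Q: σ_y = 154.0 MPa, ρ = 1820 kg/m³, cost = 5.000 $/kg
  alloy A: M = 20.6 kN·m per $
  alloy Z: M = 18.4 kN·m per $
  alloy Q: M = 16.9 kN·m per $
  alloy U: M = 4.22 kN·m per $
  alloy F: M = 3.38 kN·m per $
  alloy Y: M = 3.03 kN·m per $
Alloy A has the largest M.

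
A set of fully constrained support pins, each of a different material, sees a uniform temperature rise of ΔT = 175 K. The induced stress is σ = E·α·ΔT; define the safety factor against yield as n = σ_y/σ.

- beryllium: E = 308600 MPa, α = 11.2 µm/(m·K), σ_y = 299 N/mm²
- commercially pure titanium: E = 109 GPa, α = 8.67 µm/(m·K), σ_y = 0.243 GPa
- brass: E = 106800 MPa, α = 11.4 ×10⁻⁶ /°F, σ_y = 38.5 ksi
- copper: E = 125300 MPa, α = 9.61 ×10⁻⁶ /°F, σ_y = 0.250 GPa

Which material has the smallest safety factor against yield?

beryllium

With everything in SI (GPa, ×10⁻⁶/K, MPa):
  beryllium: E = 308.6, α = 11.2, σ_y = 299.0 → σ = 605 MPa, n = 0.494
  commercially pure titanium: E = 109.0, α = 8.67, σ_y = 243.0 → σ = 165 MPa, n = 1.47
  brass: E = 106.8, α = 20.5, σ_y = 265.4 → σ = 384 MPa, n = 0.692
  copper: E = 125.3, α = 17.3, σ_y = 250.0 → σ = 379 MPa, n = 0.659
Beryllium has the lowest safety factor, n = 0.494.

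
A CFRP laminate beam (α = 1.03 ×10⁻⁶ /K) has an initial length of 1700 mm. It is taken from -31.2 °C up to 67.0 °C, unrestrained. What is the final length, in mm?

ΔT = 67.0 − (-31.2) = 98.20 K.
ΔL = α·L₀·ΔT = 1.03×10⁻⁶ × 1700 mm × 98.20 K = 0.172 mm.
L = L₀ + ΔL = 1700 + 0.172 = 1700.2 mm.

1700.2 mm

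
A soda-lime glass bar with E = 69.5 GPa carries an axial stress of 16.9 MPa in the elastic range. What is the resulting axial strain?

2.43×10⁻⁴

ε = σ/E = 16.9 / 69500 = 2.43×10⁻⁴.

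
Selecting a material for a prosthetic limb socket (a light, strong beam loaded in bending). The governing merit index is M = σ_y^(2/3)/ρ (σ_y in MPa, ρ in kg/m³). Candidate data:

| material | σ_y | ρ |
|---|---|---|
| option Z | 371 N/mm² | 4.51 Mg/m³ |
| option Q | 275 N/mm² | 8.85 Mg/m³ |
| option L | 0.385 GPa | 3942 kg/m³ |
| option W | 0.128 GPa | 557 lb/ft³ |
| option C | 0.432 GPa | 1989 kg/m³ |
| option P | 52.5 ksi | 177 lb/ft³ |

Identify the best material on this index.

Putting every candidate on a common basis:
  option Z: σ_y = 371.0 MPa, ρ = 4510 kg/m³
  option Q: σ_y = 275.0 MPa, ρ = 8850 kg/m³
  option L: σ_y = 385.0 MPa, ρ = 3942 kg/m³
  option W: σ_y = 128.0 MPa, ρ = 8922 kg/m³
  option C: σ_y = 432.0 MPa, ρ = 1989 kg/m³
  option P: σ_y = 362.0 MPa, ρ = 2835 kg/m³
  option C: M = 28.7×10⁻³
  option P: M = 17.9×10⁻³
  option L: M = 13.4×10⁻³
  option Z: M = 11.4×10⁻³
  option Q: M = 4.78×10⁻³
  option W: M = 2.85×10⁻³
Option C has the largest M.

option C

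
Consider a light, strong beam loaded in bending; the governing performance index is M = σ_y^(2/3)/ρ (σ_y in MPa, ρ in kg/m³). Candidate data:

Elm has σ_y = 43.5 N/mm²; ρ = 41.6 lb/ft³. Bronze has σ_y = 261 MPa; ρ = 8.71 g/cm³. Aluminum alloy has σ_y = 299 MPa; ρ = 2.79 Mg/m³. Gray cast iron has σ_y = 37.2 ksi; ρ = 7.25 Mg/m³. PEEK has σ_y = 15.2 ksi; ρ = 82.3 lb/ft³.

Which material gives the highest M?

elm

In SI units:
  elm: σ_y = 43.50 MPa, ρ = 666.4 kg/m³
  bronze: σ_y = 261.0 MPa, ρ = 8710 kg/m³
  aluminum alloy: σ_y = 299.0 MPa, ρ = 2790 kg/m³
  gray cast iron: σ_y = 256.5 MPa, ρ = 7250 kg/m³
  PEEK: σ_y = 104.8 MPa, ρ = 1318 kg/m³
  elm: M = 18.6×10⁻³
  PEEK: M = 16.9×10⁻³
  aluminum alloy: M = 16.0×10⁻³
  gray cast iron: M = 5.57×10⁻³
  bronze: M = 4.69×10⁻³
The maximum is for elm.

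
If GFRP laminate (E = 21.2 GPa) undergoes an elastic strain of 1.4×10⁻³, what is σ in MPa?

σ = E·ε = 21200 MPa × 1.4×10⁻³ = 29.7 MPa.

29.7 MPa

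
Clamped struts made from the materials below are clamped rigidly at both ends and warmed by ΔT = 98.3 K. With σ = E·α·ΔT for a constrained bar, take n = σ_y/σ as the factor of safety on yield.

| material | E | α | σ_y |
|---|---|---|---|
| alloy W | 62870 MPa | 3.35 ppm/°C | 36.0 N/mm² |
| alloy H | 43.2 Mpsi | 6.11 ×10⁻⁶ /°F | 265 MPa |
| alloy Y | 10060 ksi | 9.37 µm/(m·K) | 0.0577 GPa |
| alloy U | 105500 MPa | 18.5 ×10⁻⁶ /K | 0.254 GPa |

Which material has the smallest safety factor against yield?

alloy H

Per material, after unit conversion:
  alloy W: E = 62.87, α = 3.35, σ_y = 36.00 → σ = 20.7 MPa, n = 1.74
  alloy H: E = 297.9, α = 11.0, σ_y = 265.0 → σ = 322 MPa, n = 0.823
  alloy Y: E = 69.36, α = 9.37, σ_y = 57.70 → σ = 63.9 MPa, n = 0.903
  alloy U: E = 105.5, α = 18.5, σ_y = 254.0 → σ = 192 MPa, n = 1.32
The minimum is alloy H at n = 0.823.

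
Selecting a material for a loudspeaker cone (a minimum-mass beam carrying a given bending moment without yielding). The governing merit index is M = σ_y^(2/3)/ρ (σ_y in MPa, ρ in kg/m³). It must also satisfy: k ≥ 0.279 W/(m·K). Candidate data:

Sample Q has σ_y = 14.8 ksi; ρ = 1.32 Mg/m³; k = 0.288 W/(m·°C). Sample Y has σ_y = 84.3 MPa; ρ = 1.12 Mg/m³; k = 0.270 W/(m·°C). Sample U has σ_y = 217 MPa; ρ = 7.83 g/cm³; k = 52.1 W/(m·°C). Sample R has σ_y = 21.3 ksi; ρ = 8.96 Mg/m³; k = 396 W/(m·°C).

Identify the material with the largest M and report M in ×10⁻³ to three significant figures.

sample Q, M = 16.5×10⁻³

Screen on constraints: k ≥ 0.279 W/(m·K). Survivors: sample Q, sample U, sample R.
Putting every candidate on a common basis:
  sample Q: σ_y = 102.0 MPa, ρ = 1320 kg/m³
  sample U: σ_y = 217.0 MPa, ρ = 7830 kg/m³
  sample R: σ_y = 146.9 MPa, ρ = 8960 kg/m³
  sample Q: M = 16.5×10⁻³
  sample U: M = 4.61×10⁻³
  sample R: M = 3.11×10⁻³
Highest index: sample Q.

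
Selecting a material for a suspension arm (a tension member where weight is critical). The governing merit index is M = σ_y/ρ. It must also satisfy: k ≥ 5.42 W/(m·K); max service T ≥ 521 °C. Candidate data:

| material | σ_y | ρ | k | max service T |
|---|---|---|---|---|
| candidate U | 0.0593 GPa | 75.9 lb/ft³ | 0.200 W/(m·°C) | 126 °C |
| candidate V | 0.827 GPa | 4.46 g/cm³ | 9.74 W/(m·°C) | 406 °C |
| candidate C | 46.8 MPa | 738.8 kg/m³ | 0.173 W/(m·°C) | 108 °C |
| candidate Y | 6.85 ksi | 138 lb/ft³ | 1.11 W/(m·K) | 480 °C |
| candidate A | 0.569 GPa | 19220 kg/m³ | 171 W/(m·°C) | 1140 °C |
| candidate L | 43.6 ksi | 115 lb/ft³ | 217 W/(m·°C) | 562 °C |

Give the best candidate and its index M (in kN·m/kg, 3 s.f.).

Screen on constraints: k ≥ 5.42 W/(m·K); max service T ≥ 521 °C. Survivors: candidate A, candidate L.
In SI units:
  candidate A: σ_y = 569.0 MPa, ρ = 19220 kg/m³
  candidate L: σ_y = 300.6 MPa, ρ = 1842 kg/m³
  candidate L: M = 163 kN·m/kg
  candidate A: M = 29.6 kN·m/kg
Candidate L has the largest M.

candidate L, M = 163 kN·m/kg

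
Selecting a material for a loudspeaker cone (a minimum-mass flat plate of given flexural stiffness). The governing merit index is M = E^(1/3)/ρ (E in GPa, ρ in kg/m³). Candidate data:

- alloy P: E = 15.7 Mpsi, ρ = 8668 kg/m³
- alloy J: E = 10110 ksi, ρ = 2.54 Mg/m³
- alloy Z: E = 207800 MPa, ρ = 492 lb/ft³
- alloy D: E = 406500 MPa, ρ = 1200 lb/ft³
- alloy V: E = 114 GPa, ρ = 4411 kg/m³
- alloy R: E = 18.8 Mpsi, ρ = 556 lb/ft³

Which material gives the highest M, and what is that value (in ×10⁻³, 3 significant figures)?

Normalizing units and computing the index:
  alloy P: E = 108.2 GPa, ρ = 8668 kg/m³
  alloy J: E = 69.71 GPa, ρ = 2540 kg/m³
  alloy Z: E = 207.8 GPa, ρ = 7881 kg/m³
  alloy D: E = 406.5 GPa, ρ = 19220 kg/m³
  alloy V: E = 114.0 GPa, ρ = 4411 kg/m³
  alloy R: E = 129.6 GPa, ρ = 8906 kg/m³
  alloy J: M = 1.62×10⁻³
  alloy V: M = 1.10×10⁻³
  alloy Z: M = 0.752×10⁻³
  alloy R: M = 0.568×10⁻³
  alloy P: M = 0.550×10⁻³
  alloy D: M = 0.385×10⁻³
The maximum is for alloy J.

alloy J, M = 1.62×10⁻³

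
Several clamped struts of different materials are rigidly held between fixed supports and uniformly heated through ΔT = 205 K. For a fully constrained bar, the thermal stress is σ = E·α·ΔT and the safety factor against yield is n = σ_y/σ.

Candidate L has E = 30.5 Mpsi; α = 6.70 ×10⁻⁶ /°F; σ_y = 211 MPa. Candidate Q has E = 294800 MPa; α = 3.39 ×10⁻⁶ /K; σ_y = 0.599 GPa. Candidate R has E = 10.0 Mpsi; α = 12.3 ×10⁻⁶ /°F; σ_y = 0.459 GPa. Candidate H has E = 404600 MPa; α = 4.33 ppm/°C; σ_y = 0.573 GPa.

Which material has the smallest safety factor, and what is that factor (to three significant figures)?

In consistent units (E in GPa, α in ×10⁻⁶/K, σ_y in MPa):
  candidate L: E = 210.3, α = 12.1, σ_y = 211.0 → σ = 520 MPa, n = 0.406
  candidate Q: E = 294.8, α = 3.39, σ_y = 599.0 → σ = 205 MPa, n = 2.92
  candidate R: E = 68.95, α = 22.1, σ_y = 459.0 → σ = 313 MPa, n = 1.47
  candidate H: E = 404.6, α = 4.33, σ_y = 573.0 → σ = 359 MPa, n = 1.60
Candidate L has the lowest safety factor, n = 0.406.

candidate L, n = 0.406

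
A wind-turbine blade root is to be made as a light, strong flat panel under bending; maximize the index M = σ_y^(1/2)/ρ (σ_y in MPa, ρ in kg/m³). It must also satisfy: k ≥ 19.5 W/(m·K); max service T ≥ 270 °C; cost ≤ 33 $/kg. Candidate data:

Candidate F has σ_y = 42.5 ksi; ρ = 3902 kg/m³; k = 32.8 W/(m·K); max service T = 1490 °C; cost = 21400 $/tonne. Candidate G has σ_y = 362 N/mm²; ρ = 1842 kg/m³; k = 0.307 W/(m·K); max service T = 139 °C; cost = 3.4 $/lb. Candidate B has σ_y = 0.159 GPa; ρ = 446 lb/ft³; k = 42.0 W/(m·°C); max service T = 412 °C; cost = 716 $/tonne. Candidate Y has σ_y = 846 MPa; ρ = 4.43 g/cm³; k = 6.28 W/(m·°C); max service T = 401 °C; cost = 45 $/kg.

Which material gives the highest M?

candidate F

Screen on constraints: k ≥ 19.5 W/(m·K); max service T ≥ 270 °C; cost ≤ 33 $/kg. Survivors: candidate F, candidate B.
In SI units:
  candidate F: σ_y = 293.0 MPa, ρ = 3902 kg/m³
  candidate B: σ_y = 159.0 MPa, ρ = 7144 kg/m³
  candidate F: M = 4.39×10⁻³
  candidate B: M = 1.76×10⁻³
Highest index: candidate F.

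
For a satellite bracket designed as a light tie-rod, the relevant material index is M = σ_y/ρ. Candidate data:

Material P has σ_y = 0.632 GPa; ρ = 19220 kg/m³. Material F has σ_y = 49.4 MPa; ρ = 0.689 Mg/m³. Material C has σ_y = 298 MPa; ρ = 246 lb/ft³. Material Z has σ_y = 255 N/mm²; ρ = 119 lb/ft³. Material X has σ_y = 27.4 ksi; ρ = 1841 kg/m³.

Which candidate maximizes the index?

material Z

In SI units:
  material P: σ_y = 632.0 MPa, ρ = 19220 kg/m³
  material F: σ_y = 49.40 MPa, ρ = 689.0 kg/m³
  material C: σ_y = 298.0 MPa, ρ = 3941 kg/m³
  material Z: σ_y = 255.0 MPa, ρ = 1906 kg/m³
  material X: σ_y = 188.9 MPa, ρ = 1841 kg/m³
  material Z: M = 134 kN·m/kg
  material X: M = 103 kN·m/kg
  material C: M = 75.6 kN·m/kg
  material F: M = 71.7 kN·m/kg
  material P: M = 32.9 kN·m/kg
Material Z ranks first.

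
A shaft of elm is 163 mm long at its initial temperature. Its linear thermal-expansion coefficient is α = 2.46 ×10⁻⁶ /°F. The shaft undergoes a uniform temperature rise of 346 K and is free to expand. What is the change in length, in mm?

Convert α: 2.46×10⁻⁶/°F × (9/5) = 4.43×10⁻⁶/K.
ΔL = α·L₀·ΔT = 4.43×10⁻⁶ × 163 mm × 346.0 K = 0.250 mm.

0.250 mm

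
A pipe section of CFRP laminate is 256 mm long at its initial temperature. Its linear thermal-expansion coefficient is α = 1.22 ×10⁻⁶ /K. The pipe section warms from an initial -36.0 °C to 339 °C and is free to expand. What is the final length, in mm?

256.12 mm

ΔT = 339 − (-36.0) = 375.0 K.
ΔL = α·L₀·ΔT = 1.22×10⁻⁶ × 256 mm × 375.0 K = 0.117 mm.
L = L₀ + ΔL = 256 + 0.117 = 256.12 mm.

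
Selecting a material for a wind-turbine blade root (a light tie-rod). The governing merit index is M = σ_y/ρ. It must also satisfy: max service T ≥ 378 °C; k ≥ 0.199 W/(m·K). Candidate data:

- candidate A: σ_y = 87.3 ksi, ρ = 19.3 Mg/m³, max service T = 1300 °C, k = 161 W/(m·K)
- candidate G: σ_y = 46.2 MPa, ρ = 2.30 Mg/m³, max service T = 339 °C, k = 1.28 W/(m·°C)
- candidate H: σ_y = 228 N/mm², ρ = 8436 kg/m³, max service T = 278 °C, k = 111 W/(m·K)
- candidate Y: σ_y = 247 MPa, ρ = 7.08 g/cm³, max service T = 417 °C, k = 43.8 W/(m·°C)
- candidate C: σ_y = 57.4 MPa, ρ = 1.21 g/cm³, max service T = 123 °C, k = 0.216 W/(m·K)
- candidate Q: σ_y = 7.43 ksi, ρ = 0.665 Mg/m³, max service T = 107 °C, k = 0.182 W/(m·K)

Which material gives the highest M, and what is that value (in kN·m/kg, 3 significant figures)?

Screen on constraints: max service T ≥ 378 °C; k ≥ 0.199 W/(m·K). Survivors: candidate A, candidate Y.
In SI units:
  candidate A: σ_y = 601.9 MPa, ρ = 19300 kg/m³
  candidate Y: σ_y = 247.0 MPa, ρ = 7080 kg/m³
  candidate Y: M = 34.9 kN·m/kg
  candidate A: M = 31.2 kN·m/kg
Candidate Y has the largest M.

candidate Y, M = 34.9 kN·m/kg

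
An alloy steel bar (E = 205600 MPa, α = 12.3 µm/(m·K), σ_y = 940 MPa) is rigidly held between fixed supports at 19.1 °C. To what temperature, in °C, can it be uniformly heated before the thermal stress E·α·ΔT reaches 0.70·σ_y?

279 °C

E = 205600 MPa = 205.6 GPa.
E·α·ΔT = 658.0 MPa ⇒ ΔT = 658.0 / (205.6×10³ × 12.3×10⁻⁶) = 260.2 K.
T = 19.1 + 260.2 = 279.3 °C.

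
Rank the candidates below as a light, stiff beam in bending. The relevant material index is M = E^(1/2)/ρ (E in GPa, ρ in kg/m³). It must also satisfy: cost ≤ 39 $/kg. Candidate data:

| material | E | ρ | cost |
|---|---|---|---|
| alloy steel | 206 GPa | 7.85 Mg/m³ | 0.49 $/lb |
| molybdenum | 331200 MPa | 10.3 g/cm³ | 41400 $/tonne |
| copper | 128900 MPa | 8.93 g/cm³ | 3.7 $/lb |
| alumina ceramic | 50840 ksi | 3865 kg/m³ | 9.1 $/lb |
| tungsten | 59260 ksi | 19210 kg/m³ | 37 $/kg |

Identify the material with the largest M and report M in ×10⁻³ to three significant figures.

alumina ceramic, M = 4.84×10⁻³

Screen on constraints: cost ≤ 39 $/kg. Survivors: alloy steel, copper, alumina ceramic, tungsten.
In SI units:
  alloy steel: E = 206.0 GPa, ρ = 7850 kg/m³
  copper: E = 128.9 GPa, ρ = 8930 kg/m³
  alumina ceramic: E = 350.5 GPa, ρ = 3865 kg/m³
  tungsten: E = 408.6 GPa, ρ = 19210 kg/m³
  alumina ceramic: M = 4.84×10⁻³
  alloy steel: M = 1.83×10⁻³
  copper: M = 1.27×10⁻³
  tungsten: M = 1.05×10⁻³
Highest index: alumina ceramic.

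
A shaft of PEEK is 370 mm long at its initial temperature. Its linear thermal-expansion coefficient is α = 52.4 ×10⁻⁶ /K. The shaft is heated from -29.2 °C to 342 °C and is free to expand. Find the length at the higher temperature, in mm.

377.20 mm

ΔT = 342 − (-29.2) = 371.2 K.
ΔL = α·L₀·ΔT = 52.4×10⁻⁶ × 370 mm × 371.2 K = 7.20 mm.
L = L₀ + ΔL = 370 + 7.20 = 377.20 mm.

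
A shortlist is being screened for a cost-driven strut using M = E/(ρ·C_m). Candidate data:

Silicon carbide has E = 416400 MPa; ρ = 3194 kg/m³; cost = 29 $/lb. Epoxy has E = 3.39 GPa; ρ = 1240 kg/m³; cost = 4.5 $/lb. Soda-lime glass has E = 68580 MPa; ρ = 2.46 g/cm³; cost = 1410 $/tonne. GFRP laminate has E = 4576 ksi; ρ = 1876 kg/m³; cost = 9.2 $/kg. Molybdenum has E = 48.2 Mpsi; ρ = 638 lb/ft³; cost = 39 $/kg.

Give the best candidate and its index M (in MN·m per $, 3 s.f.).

After converting to SI:
  silicon carbide: E = 416.4 GPa, ρ = 3194 kg/m³, cost = 63.93 $/kg
  epoxy: E = 3.390 GPa, ρ = 1240 kg/m³, cost = 9.921 $/kg
  soda-lime glass: E = 68.58 GPa, ρ = 2460 kg/m³, cost = 1.410 $/kg
  GFRP laminate: E = 31.55 GPa, ρ = 1876 kg/m³, cost = 9.200 $/kg
  molybdenum: E = 332.3 GPa, ρ = 10220 kg/m³, cost = 39.00 $/kg
  soda-lime glass: M = 19.8 MN·m per $
  silicon carbide: M = 2.04 MN·m per $
  GFRP laminate: M = 1.83 MN·m per $
  molybdenum: M = 0.834 MN·m per $
  epoxy: M = 0.276 MN·m per $
The maximum is for soda-lime glass.

soda-lime glass, M = 19.8 MN·m per $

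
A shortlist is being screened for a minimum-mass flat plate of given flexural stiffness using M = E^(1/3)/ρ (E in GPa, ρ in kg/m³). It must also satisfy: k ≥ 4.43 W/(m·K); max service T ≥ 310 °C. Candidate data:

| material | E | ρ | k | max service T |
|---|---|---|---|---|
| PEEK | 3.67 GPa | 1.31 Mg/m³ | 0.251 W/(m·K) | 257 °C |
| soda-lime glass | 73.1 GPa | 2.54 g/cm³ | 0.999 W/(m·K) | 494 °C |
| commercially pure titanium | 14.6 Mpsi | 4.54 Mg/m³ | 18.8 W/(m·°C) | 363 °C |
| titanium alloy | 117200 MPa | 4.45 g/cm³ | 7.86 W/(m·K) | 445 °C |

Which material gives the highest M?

Screen on constraints: k ≥ 4.43 W/(m·K); max service T ≥ 310 °C. Survivors: commercially pure titanium, titanium alloy.
In SI units:
  commercially pure titanium: E = 100.7 GPa, ρ = 4540 kg/m³
  titanium alloy: E = 117.2 GPa, ρ = 4450 kg/m³
  titanium alloy: M = 1.10×10⁻³
  commercially pure titanium: M = 1.02×10⁻³
Highest index: titanium alloy.

titanium alloy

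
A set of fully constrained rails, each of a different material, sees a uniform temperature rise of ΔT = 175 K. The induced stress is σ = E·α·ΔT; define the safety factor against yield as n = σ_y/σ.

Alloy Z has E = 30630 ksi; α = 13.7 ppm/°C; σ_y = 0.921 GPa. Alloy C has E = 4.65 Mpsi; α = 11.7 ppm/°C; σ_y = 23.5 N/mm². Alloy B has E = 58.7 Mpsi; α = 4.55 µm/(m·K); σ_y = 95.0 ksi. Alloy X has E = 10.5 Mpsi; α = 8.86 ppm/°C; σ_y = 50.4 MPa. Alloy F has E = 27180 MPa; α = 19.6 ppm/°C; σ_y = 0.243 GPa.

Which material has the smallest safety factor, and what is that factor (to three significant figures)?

Per material, after unit conversion:
  alloy Z: E = 211.2, α = 13.7, σ_y = 921.0 → σ = 506 MPa, n = 1.82
  alloy C: E = 32.06, α = 11.7, σ_y = 23.50 → σ = 65.6 MPa, n = 0.358
  alloy B: E = 404.7, α = 4.55, σ_y = 655.0 → σ = 322 MPa, n = 2.03
  alloy X: E = 72.39, α = 8.86, σ_y = 50.40 → σ = 112 MPa, n = 0.449
  alloy F: E = 27.18, α = 19.6, σ_y = 243.0 → σ = 93.2 MPa, n = 2.61
Alloy C has the lowest safety factor, n = 0.358.

alloy C, n = 0.358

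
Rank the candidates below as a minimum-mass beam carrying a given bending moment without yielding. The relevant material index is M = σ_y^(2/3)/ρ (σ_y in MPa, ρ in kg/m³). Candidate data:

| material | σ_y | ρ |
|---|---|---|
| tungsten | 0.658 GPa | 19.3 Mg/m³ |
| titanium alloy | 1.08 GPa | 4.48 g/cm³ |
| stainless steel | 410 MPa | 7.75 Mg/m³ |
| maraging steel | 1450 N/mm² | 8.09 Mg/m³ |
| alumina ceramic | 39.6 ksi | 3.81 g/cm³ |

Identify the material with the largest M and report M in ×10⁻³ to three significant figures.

titanium alloy, M = 23.5×10⁻³

After converting to SI:
  tungsten: σ_y = 658.0 MPa, ρ = 19300 kg/m³
  titanium alloy: σ_y = 1080 MPa, ρ = 4480 kg/m³
  stainless steel: σ_y = 410.0 MPa, ρ = 7750 kg/m³
  maraging steel: σ_y = 1450 MPa, ρ = 8090 kg/m³
  alumina ceramic: σ_y = 273.0 MPa, ρ = 3810 kg/m³
  titanium alloy: M = 23.5×10⁻³
  maraging steel: M = 15.8×10⁻³
  alumina ceramic: M = 11.0×10⁻³
  stainless steel: M = 7.12×10⁻³
  tungsten: M = 3.92×10⁻³
The maximum is for titanium alloy.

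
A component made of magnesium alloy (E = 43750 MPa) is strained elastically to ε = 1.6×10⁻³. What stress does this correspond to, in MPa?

70.0 MPa

E = 43750 MPa = 43.75 GPa.
σ = E·ε = 43750 MPa × 1.6×10⁻³ = 70.0 MPa.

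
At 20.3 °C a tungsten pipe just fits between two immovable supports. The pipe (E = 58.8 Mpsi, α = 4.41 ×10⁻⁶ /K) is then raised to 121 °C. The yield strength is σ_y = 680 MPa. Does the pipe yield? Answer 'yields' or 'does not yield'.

E = 58.8 Mpsi = 405.4 GPa.
ΔT = 100.7 K. Constrained thermal stress σ = E·α·ΔT = 405.4×10³ MPa × 4.41×10⁻⁶ × 100.7 = 180 MPa (compressive).
Compare to σ_y = 680 MPa: σ < σ_y, so it does not yield.

does not yield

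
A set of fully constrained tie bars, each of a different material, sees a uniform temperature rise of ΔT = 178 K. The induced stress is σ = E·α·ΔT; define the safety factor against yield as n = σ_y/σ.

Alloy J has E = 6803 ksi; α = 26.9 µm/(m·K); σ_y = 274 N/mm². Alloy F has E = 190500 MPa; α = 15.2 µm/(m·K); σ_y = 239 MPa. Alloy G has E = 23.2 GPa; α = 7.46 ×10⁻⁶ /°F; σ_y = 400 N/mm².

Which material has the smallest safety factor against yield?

alloy F

Converting E to GPa, α to ×10⁻⁶/K, σ_y to MPa, then σ and n for each:
  alloy J: E = 46.91, α = 26.9, σ_y = 274.0 → σ = 225 MPa, n = 1.22
  alloy F: E = 190.5, α = 15.2, σ_y = 239.0 → σ = 515 MPa, n = 0.464
  alloy G: E = 23.20, α = 13.4, σ_y = 400.0 → σ = 55.5 MPa, n = 7.21
Alloy F has the lowest safety factor, n = 0.464.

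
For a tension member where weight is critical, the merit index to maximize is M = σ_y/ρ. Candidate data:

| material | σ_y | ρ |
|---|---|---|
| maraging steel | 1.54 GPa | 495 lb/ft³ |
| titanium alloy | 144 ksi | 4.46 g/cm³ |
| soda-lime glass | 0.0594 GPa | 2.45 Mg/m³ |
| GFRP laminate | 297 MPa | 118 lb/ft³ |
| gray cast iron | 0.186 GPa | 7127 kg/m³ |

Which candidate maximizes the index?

titanium alloy

Convert each candidate to consistent units, then evaluate M:
  maraging steel: σ_y = 1540 MPa, ρ = 7929 kg/m³
  titanium alloy: σ_y = 992.8 MPa, ρ = 4460 kg/m³
  soda-lime glass: σ_y = 59.40 MPa, ρ = 2450 kg/m³
  GFRP laminate: σ_y = 297.0 MPa, ρ = 1890 kg/m³
  gray cast iron: σ_y = 186.0 MPa, ρ = 7127 kg/m³
  titanium alloy: M = 223 kN·m/kg
  maraging steel: M = 194 kN·m/kg
  GFRP laminate: M = 157 kN·m/kg
  gray cast iron: M = 26.1 kN·m/kg
  soda-lime glass: M = 24.2 kN·m/kg
Titanium alloy ranks first.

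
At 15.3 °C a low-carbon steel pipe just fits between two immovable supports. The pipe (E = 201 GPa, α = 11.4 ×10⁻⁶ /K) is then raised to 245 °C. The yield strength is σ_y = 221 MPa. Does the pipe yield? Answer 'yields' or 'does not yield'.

yields

ΔT = 229.7 K. Constrained thermal stress σ = E·α·ΔT = 201.0×10³ MPa × 11.4×10⁻⁶ × 229.7 = 526 MPa (compressive).
Compare to σ_y = 221 MPa: σ ≥ σ_y, so it yields.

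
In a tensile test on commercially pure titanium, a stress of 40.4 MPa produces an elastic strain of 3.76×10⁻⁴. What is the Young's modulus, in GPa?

E = σ/ε = 40.4 MPa / 3.76×10⁻⁴ = 107400 MPa = 107 GPa.

107 GPa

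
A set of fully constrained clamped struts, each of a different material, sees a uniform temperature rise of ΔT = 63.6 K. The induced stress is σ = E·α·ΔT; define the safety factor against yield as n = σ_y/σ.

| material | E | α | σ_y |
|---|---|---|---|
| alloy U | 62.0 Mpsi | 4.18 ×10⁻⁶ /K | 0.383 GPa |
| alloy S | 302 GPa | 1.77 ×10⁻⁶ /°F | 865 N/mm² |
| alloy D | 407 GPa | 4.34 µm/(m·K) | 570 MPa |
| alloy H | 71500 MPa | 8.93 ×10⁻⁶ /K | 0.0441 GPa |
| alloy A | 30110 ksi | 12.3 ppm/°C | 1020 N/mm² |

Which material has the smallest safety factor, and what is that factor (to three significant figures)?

alloy H, n = 1.09

With everything in SI (GPa, ×10⁻⁶/K, MPa):
  alloy U: E = 427.5, α = 4.18, σ_y = 383.0 → σ = 114 MPa, n = 3.37
  alloy S: E = 302.0, α = 3.19, σ_y = 865.0 → σ = 61.2 MPa, n = 14.1
  alloy D: E = 407.0, α = 4.34, σ_y = 570.0 → σ = 112 MPa, n = 5.07
  alloy H: E = 71.50, α = 8.93, σ_y = 44.10 → σ = 40.6 MPa, n = 1.09
  alloy A: E = 207.6, α = 12.3, σ_y = 1020 → σ = 162 MPa, n = 6.28
The minimum is alloy H at n = 1.09.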